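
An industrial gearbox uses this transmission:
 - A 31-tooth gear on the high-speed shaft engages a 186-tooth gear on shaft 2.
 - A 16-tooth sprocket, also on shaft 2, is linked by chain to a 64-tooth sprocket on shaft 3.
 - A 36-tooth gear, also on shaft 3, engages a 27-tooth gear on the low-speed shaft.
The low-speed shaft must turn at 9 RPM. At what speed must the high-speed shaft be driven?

162 RPM

Overall ratio R = 6 × 4 × 0.75 = 18.
Required input speed = output speed × R = 9 × 18 = 162 RPM.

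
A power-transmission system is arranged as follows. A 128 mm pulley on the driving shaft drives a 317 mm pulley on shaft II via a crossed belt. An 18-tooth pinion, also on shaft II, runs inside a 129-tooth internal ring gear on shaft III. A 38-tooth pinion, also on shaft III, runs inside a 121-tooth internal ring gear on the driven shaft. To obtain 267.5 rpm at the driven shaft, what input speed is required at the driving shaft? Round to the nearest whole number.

Overall ratio R = 2.4766 × 7.1667 × 3.1842 = 56.516.
Required input speed = output speed × R = 267.5 × 56.516 = 15118 rpm.

15118 rpm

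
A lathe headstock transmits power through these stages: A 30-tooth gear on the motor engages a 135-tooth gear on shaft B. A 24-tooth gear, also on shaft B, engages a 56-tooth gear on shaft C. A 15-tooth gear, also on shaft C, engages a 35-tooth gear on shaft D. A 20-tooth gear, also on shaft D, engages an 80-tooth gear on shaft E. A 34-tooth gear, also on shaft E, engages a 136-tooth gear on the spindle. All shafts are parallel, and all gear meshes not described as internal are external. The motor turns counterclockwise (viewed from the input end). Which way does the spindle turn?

the motor → shaft B: external mesh, 1 reversal → CW.
shaft B → shaft C: external mesh, 1 reversal → CCW.
shaft C → shaft D: external mesh, 1 reversal → CW.
shaft D → shaft E: external mesh, 1 reversal → CCW.
shaft E → the spindle: external mesh, 1 reversal → CW.
5 reversals in total — an odd number — so the spindle turns opposite to the motor.

clockwise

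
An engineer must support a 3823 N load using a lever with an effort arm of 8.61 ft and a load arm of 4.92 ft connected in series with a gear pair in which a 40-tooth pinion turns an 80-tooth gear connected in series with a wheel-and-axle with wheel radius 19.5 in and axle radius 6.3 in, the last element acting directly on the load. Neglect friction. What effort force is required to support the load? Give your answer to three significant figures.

Lever MA = effort arm / load arm = 8.61/4.92 = 1.75.
Gear pair MA = 80/40 = 2.
Wheel-and-axle MA = R/r = 19.5/6.3 = 3.0952.
Combined ideal MA = 1.75 × 2 × 3.0952 = 10.833.
Effort = load / MA = 3823 / 10.833 = 352.89 N.

353 N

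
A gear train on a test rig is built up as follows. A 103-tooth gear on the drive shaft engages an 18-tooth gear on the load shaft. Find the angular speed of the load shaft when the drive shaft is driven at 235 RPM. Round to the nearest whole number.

1345 RPM

Gear mesh: ratio = 18/103 = 0.17476, so the load shaft turns at 235 / 0.17476 = 1344.7 RPM.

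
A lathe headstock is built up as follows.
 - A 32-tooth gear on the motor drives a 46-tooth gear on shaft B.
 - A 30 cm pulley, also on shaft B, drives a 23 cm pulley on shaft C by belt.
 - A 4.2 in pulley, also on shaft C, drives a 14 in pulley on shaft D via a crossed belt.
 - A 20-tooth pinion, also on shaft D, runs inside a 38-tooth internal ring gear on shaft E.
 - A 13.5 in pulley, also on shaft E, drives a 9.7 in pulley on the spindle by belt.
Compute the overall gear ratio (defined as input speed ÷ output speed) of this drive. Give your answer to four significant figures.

5.015

Each stage contributes driven/driver: gear mesh 46/32 = 1.4375, belt 23/30 = 0.76667, belt 14/4.2 = 3.3333, internal gear 38/20 = 1.9, belt 9.7/13.5 = 0.71852.
Overall: 1.4375 × 0.76667 × 3.3333 × 1.9 × 0.71852 = 5.0152.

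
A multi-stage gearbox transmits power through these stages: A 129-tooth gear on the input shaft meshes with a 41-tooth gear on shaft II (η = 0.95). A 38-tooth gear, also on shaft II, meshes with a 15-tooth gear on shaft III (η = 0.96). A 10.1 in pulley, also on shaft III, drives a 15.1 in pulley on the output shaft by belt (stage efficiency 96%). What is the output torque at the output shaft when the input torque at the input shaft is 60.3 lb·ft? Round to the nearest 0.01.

9.90 lb·ft

gear mesh 41/129 = 0.31783 → τ = 60.3·0.31783·0.95 = 18.207 lb·ft
gear mesh 15/38 = 0.39474 → τ = 18.207·0.39474·0.96 = 6.8994 lb·ft
belt 15.1/10.1 = 1.495 → τ = 6.8994·1.495·0.96 = 9.9024 lb·ft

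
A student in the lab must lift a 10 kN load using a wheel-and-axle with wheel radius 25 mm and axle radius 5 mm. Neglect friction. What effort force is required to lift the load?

2 kN

Wheel-and-axle MA = R/r = 25/5 = 5.
Effort = load / MA = 10 / 5 = 2 kN.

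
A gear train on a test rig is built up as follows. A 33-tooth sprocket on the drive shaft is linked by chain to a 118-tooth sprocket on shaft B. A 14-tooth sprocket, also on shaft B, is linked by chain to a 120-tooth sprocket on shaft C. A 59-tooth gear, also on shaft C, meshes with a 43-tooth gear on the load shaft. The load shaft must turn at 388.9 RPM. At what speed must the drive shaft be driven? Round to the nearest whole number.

Overall ratio R = 3.5758 × 8.5714 × 0.72881 = 22.338.
Required input speed = output speed × R = 388.9 × 22.338 = 8687.1 RPM.

8687 RPM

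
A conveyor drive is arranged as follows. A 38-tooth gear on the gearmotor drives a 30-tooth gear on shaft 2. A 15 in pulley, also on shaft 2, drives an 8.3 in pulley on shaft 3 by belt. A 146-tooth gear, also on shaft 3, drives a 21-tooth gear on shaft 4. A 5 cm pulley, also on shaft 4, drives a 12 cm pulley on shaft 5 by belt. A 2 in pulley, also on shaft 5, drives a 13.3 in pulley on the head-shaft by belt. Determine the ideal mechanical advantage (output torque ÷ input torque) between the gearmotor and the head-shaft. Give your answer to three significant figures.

Each stage contributes driven/driver: gear mesh 30/38 = 0.78947, belt 8.3/15 = 0.55333, gear mesh 21/146 = 0.14384, belt 12/5 = 2.4, belt 13.3/2 = 6.65.
Overall: 0.78947 × 0.55333 × 0.14384 × 2.4 × 6.65 = 1.0028.

1.00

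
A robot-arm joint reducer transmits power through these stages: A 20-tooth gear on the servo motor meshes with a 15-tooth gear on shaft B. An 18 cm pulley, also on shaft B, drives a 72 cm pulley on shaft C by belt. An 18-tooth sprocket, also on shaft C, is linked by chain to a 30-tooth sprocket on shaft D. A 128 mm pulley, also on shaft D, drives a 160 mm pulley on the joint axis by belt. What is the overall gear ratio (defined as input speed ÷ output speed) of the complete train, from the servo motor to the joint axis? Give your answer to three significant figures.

6.25

Each stage contributes driven/driver: gear mesh 15/20 = 0.75, belt 72/18 = 4, chain 30/18 = 1.6667, belt 160/128 = 1.25.
Overall: 0.75 × 4 × 1.6667 × 1.25 = 6.25.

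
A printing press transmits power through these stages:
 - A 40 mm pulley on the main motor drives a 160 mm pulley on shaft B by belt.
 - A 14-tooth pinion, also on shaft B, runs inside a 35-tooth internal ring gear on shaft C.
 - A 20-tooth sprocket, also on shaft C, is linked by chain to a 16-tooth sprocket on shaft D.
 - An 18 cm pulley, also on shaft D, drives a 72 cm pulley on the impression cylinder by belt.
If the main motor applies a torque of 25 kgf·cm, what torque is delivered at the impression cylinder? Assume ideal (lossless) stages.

belt 160/40 = 4 → τ = 25·4 = 100 kgf·cm
internal gear 35/14 = 2.5 → τ = 100·2.5 = 250 kgf·cm
chain 16/20 = 0.8 → τ = 250·0.8 = 200 kgf·cm
belt 72/18 = 4 → τ = 200·4 = 800 kgf·cm

800 kgf·cm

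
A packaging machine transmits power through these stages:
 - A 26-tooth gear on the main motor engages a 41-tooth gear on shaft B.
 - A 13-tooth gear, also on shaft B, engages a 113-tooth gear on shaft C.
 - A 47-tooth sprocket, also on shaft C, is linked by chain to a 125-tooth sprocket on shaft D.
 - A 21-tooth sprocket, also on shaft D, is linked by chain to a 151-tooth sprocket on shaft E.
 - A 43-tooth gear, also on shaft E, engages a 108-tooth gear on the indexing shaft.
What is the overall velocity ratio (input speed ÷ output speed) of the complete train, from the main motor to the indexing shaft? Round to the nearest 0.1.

Each stage contributes driven/driver: gear mesh 41/26 = 1.5769, gear mesh 113/13 = 8.6923, chain 125/47 = 2.6596, chain 151/21 = 7.1905, gear mesh 108/43 = 2.5116.
Overall: 1.5769 × 8.6923 × 2.6596 × 7.1905 × 2.5116 = 658.37.

658.4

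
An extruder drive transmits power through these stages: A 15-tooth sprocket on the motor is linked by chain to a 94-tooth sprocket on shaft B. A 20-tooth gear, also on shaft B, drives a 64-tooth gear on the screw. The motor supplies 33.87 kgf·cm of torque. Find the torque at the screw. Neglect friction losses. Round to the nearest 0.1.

679.2 kgf·cm

After the chain (94/15): 33.87 × 6.2667 = 212.25 kgf·cm
After the gear mesh (64/20): 212.25 × 3.2 = 679.21 kgf·cm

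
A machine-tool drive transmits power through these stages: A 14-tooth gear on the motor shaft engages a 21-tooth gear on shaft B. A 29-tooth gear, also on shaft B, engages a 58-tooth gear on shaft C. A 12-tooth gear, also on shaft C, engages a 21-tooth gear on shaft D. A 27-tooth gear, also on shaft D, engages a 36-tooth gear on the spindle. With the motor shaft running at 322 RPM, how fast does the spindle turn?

gear mesh 21/14 = 1.5 → 322/1.5 = 214.67 RPM
gear mesh 58/29 = 2 → 214.67/2 = 107.33 RPM
gear mesh 21/12 = 1.75 → 107.33/1.75 = 61.333 RPM
gear mesh 36/27 = 1.3333 → 61.333/1.3333 = 46 RPM

46 RPM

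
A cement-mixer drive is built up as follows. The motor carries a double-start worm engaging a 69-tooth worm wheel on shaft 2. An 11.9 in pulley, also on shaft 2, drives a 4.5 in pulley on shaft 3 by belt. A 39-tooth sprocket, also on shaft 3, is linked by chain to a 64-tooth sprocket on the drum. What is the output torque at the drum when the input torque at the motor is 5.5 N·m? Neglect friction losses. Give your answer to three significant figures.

118 N·m

After the worm (69/2): 5.5 × 34.5 = 189.75 N·m
After the belt (4.5/11.9): 189.75 × 0.37815 = 71.754 N·m
After the chain (64/39): 71.754 × 1.641 = 117.75 N·m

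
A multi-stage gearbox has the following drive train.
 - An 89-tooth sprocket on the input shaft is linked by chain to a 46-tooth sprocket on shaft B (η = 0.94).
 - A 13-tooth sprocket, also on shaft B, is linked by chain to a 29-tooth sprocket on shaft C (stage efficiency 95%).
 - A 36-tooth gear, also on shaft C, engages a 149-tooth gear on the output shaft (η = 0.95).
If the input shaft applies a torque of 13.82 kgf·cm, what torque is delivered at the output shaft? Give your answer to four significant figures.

After the chain (46/89): 13.82 × 0.51685 × 0.94 = 6.7143 kgf·cm
After the chain (29/13): 6.7143 × 2.2308 × 0.95 = 14.229 kgf·cm
After the gear mesh (149/36): 14.229 × 4.1389 × 0.95 = 55.949 kgf·cm

55.95 kgf·cm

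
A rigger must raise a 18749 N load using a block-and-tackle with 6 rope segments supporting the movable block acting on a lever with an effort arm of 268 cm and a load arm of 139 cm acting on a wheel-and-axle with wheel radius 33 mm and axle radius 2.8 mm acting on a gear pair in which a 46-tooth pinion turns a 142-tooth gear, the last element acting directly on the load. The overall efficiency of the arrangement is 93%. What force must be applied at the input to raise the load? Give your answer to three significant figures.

Block-and-tackle MA = number of supporting rope parts = 6.
Lever MA = effort arm / load arm = 268/139 = 1.9281.
Wheel-and-axle MA = R/r = 33/2.8 = 11.786.
Gear pair MA = 142/46 = 3.087.
Combined ideal MA = 6 × 1.9281 × 11.786 × 3.087 = 420.88.
Actual MA = 420.88 × 0.93 = 391.42.
Effort = load / actual MA = 18749 / 391.42 = 47.9 N.

47.9 N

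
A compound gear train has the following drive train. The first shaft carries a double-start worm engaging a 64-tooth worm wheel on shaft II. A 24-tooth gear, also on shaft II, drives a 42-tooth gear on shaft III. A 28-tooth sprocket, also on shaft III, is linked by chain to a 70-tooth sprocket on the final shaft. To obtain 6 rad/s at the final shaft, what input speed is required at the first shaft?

840 rad/s

Overall ratio R = 32 × 1.75 × 2.5 = 140.
Required input speed = output speed × R = 6 × 140 = 840 rad/s.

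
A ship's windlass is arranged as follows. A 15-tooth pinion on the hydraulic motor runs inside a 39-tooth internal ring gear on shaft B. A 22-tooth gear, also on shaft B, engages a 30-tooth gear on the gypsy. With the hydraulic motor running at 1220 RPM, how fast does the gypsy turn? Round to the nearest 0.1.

344.1 RPM

internal gear 39/15 = 2.6 → 1220/2.6 = 469.23 RPM
gear mesh 30/22 = 1.3636 → 469.23/1.3636 = 344.1 RPM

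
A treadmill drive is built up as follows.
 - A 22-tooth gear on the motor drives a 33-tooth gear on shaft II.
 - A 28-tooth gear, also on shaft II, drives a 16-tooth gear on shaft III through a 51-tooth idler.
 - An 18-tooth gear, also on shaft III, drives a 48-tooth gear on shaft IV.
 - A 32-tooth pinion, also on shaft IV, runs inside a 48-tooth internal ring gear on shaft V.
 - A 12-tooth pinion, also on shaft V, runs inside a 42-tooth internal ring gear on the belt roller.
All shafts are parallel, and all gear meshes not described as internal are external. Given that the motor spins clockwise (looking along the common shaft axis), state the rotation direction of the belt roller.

clockwise

the motor → shaft II: external mesh, 1 reversal → CCW.
shaft II → shaft III: driver → idler → driven is 2 external meshes, 2 reversals → CCW.
shaft III → shaft IV: external mesh, 1 reversal → CW.
shaft IV → shaft V: internal mesh, same direction → CW.
shaft V → the belt roller: internal mesh, same direction → CW.
4 reversals in total — an even number — so the belt roller turns the same way as the motor.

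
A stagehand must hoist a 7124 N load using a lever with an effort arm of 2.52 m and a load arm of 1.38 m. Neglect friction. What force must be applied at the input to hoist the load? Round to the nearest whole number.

3901 N

Lever MA = effort arm / load arm = 2.52/1.38 = 1.8261.
Effort = load / MA = 7124 / 1.8261 = 3901.2 N.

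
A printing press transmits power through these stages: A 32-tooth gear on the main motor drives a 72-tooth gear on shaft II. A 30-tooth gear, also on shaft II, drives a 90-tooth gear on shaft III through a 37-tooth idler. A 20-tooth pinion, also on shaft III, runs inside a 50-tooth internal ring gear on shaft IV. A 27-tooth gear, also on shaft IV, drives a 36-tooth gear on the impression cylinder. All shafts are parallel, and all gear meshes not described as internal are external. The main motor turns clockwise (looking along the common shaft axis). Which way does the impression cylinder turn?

clockwise

the main motor → shaft II: external mesh, 1 reversal → CCW.
shaft II → shaft III: driver → idler → driven is 2 external meshes, 2 reversals → CCW.
shaft III → shaft IV: internal mesh, same direction → CCW.
shaft IV → the impression cylinder: external mesh, 1 reversal → CW.
4 reversals in total — an even number — so the impression cylinder turns the same way as the main motor.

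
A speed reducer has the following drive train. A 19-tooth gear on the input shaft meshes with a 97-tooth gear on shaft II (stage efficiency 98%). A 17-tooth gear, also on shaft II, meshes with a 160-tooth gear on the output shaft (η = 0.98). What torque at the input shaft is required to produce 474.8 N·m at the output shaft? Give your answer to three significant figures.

10.3 N·m

Overall ratio R = 5.1053 × 9.4118 = 48.05; overall efficiency η = 0.98 × 0.98 = 0.9604.
Input torque = output torque / (R × η) = 474.8 / (48.05 × 0.9604) = 10.289 N·m.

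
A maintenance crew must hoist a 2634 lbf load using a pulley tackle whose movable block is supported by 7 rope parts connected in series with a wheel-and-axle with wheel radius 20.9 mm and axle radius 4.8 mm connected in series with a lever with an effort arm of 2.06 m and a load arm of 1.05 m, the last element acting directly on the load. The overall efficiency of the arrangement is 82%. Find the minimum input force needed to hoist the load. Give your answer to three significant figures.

53.7 lbf

Block-and-tackle MA = number of supporting rope parts = 7.
Wheel-and-axle MA = R/r = 20.9/4.8 = 4.3542.
Lever MA = effort arm / load arm = 2.06/1.05 = 1.9619.
Combined ideal MA = 7 × 4.3542 × 1.9619 = 59.797.
Actual MA = 59.797 × 0.82 = 49.034.
Effort = load / actual MA = 2634 / 49.034 = 53.718 lbf.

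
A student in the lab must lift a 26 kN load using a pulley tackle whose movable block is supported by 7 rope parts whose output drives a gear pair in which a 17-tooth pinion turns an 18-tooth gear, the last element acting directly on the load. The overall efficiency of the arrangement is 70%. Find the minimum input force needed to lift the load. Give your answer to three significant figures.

5.01 kN

Block-and-tackle MA = number of supporting rope parts = 7.
Gear pair MA = 18/17 = 1.0588.
Combined ideal MA = 7 × 1.0588 = 7.4118.
Actual MA = 7.4118 × 0.70 = 5.1882.
Effort = load / actual MA = 26 / 5.1882 = 5.0113 kN.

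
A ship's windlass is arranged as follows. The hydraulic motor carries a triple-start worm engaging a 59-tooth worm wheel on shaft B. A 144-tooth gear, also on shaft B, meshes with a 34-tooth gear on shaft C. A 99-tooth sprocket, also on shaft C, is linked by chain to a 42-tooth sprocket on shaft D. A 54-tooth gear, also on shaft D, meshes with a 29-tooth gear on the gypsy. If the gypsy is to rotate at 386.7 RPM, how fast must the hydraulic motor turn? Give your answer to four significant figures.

Overall ratio R = 19.667 × 0.23611 × 0.42424 × 0.53704 = 1.058.
Required input speed = output speed × R = 386.7 × 1.058 = 409.11 RPM.

409.1 RPM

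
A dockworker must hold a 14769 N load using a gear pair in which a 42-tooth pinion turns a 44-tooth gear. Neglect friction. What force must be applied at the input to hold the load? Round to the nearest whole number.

Gear pair MA = 44/42 = 1.0476.
Effort = load / MA = 14769 / 1.0476 = 14098 N.

14098 N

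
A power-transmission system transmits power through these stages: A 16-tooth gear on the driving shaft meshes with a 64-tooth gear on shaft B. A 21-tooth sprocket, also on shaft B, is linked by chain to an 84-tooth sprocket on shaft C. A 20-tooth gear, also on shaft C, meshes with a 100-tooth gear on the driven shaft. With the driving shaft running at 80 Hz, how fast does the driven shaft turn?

1 Hz

Gear mesh: ratio = 64/16 = 4, so shaft B turns at 80 / 4 = 20 Hz.
Chain: ratio = 84/21 = 4, so shaft C turns at 20 / 4 = 5 Hz.
Gear mesh: ratio = 100/20 = 5, so the driven shaft turns at 5 / 5 = 1 Hz.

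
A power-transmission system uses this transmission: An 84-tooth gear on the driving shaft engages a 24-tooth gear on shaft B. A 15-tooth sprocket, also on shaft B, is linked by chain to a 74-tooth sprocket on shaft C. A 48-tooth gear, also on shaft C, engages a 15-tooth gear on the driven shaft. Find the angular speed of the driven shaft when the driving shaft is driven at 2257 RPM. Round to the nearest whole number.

the driving shaft → shaft B (gear mesh, 24/84): 2257 ÷ 0.28571 = 7899.5 RPM
shaft B → shaft C (chain, 74/15): 7899.5 ÷ 4.9333 = 1601.2 RPM
shaft C → the driven shaft (gear mesh, 15/48): 1601.2 ÷ 0.3125 = 5124 RPM

5124 RPM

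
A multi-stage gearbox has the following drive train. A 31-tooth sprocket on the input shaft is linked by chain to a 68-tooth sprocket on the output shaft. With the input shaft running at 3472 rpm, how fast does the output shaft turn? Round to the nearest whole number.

Chain: ratio = 68/31 = 2.1935, so the output shaft turns at 3472 / 2.1935 = 1582.8 rpm.

1583 rpm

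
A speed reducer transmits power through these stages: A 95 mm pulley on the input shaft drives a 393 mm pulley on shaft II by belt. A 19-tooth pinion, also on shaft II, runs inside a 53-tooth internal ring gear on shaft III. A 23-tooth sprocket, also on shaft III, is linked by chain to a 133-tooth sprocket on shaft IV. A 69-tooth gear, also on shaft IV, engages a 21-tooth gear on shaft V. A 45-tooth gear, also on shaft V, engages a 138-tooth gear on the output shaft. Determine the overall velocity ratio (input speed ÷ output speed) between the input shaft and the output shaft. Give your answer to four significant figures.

Each stage contributes driven/driver: belt 393/95 = 4.1368, internal gear 53/19 = 2.7895, chain 133/23 = 5.7826, gear mesh 21/69 = 0.30435, gear mesh 138/45 = 3.0667.
Overall: 4.1368 × 2.7895 × 5.7826 × 0.30435 × 3.0667 = 62.28.

62.28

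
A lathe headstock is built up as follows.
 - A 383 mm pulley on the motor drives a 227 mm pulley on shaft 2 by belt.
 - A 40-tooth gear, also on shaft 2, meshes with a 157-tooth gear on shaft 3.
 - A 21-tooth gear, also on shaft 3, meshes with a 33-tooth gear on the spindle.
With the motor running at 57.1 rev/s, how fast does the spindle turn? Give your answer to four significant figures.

15.62 rev/s

the motor → shaft 2 (belt, 227/383): 57.1 ÷ 0.59269 = 96.341 rev/s
shaft 2 → shaft 3 (gear mesh, 157/40): 96.341 ÷ 3.925 = 24.545 rev/s
shaft 3 → the spindle (gear mesh, 33/21): 24.545 ÷ 1.5714 = 15.62 rev/s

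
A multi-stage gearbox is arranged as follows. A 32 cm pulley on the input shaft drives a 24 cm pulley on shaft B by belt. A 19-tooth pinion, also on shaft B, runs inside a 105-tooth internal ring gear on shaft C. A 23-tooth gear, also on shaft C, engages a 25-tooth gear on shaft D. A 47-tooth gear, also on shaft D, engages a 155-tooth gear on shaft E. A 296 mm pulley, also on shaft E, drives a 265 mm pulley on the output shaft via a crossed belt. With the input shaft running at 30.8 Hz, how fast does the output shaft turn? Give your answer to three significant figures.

Belt: ratio = 24/32 = 0.75, so shaft B turns at 30.8 / 0.75 = 41.067 Hz.
Internal gear: ratio = 105/19 = 5.5263, so shaft C turns at 41.067 / 5.5263 = 7.4311 Hz.
Gear mesh: ratio = 25/23 = 1.087, so shaft D turns at 7.4311 / 1.087 = 6.8366 Hz.
Gear mesh: ratio = 155/47 = 3.2979, so shaft E turns at 6.8366 / 3.2979 = 2.073 Hz.
Belt: ratio = 265/296 = 0.89527, so the output shaft turns at 2.073 / 0.89527 = 2.3155 Hz.

2.32 Hz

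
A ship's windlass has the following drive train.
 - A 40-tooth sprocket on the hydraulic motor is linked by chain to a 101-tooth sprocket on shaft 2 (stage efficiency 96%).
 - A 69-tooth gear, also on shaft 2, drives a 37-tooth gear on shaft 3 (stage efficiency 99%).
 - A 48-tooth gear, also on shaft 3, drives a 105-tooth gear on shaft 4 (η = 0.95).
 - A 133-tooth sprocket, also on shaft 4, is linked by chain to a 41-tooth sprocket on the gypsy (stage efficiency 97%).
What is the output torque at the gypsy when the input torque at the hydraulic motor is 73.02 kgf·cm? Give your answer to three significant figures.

58.4 kgf·cm

Chain: ratio = 101/40 = 2.525; torque at shaft 2 = 73.02 × 2.525 × 0.96 = 177 kgf·cm.
Gear mesh: ratio = 37/69 = 0.53623; torque at shaft 3 = 177 × 0.53623 × 0.99 = 93.964 kgf·cm.
Gear mesh: ratio = 105/48 = 2.1875; torque at shaft 4 = 93.964 × 2.1875 × 0.95 = 195.27 kgf·cm.
Chain: ratio = 41/133 = 0.30827; torque at the gypsy = 195.27 × 0.30827 × 0.97 = 58.39 kgf·cm.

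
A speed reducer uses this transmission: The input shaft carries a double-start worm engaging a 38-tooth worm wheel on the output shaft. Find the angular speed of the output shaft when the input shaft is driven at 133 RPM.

7 RPM

Worm: ratio = 38/2 = 19, so the output shaft turns at 133 / 19 = 7 RPM.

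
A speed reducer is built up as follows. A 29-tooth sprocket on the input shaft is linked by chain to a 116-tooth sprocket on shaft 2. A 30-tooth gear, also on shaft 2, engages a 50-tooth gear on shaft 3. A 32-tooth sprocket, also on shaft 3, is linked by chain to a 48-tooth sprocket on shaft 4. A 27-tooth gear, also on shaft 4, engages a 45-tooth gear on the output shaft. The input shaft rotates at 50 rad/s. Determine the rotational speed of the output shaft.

Chain: ratio = 116/29 = 4, so shaft 2 turns at 50 / 4 = 12.5 rad/s.
Gear mesh: ratio = 50/30 = 1.6667, so shaft 3 turns at 12.5 / 1.6667 = 7.5 rad/s.
Chain: ratio = 48/32 = 1.5, so shaft 4 turns at 7.5 / 1.5 = 5 rad/s.
Gear mesh: ratio = 45/27 = 1.6667, so the output shaft turns at 5 / 1.6667 = 3 rad/s.

3 rad/s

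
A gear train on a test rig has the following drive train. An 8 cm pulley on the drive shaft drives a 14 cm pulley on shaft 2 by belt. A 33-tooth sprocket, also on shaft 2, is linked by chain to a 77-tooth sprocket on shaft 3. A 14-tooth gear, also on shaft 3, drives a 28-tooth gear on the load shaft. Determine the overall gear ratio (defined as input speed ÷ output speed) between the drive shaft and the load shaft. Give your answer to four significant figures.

8.167

Each stage contributes driven/driver: belt 14/8 = 1.75, chain 77/33 = 2.3333, gear mesh 28/14 = 2.
Overall: 1.75 × 2.3333 × 2 = 8.1667.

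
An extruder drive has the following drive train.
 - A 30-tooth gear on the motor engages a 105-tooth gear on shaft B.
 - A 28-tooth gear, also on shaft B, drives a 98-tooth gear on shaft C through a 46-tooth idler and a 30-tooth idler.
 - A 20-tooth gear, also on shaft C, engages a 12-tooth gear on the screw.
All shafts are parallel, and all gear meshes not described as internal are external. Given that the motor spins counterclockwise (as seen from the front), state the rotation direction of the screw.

the motor → shaft B: external mesh, 1 reversal → CW.
shaft B → shaft C: driver → idler → idler → driven is 3 external meshes, 3 reversals → CCW.
shaft C → the screw: external mesh, 1 reversal → CW.
5 reversals in total — an odd number — so the screw turns opposite to the motor.

clockwise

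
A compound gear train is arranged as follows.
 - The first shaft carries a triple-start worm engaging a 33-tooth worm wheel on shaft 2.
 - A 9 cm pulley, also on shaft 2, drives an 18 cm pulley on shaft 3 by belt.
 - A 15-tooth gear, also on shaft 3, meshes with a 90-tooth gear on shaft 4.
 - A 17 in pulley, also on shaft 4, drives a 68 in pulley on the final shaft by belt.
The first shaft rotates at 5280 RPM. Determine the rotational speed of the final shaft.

10 RPM

the first shaft → shaft 2 (worm, 33/3): 5280 ÷ 11 = 480 RPM
shaft 2 → shaft 3 (belt, 18/9): 480 ÷ 2 = 240 RPM
shaft 3 → shaft 4 (gear mesh, 90/15): 240 ÷ 6 = 40 RPM
shaft 4 → the final shaft (belt, 68/17): 40 ÷ 4 = 10 RPM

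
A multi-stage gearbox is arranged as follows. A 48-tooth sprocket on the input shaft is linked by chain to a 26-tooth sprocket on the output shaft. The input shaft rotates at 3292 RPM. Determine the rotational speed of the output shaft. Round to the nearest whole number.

Chain: ratio = 26/48 = 0.54167, so the output shaft turns at 3292 / 0.54167 = 6077.5 RPM.

6078 RPM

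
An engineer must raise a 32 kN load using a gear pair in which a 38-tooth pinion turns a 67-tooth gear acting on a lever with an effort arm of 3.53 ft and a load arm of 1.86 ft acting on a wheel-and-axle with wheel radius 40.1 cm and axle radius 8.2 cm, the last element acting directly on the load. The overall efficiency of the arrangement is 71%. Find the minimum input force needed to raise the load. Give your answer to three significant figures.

Gear pair MA = 67/38 = 1.7632.
Lever MA = effort arm / load arm = 3.53/1.86 = 1.8978.
Wheel-and-axle MA = R/r = 40.1/8.2 = 4.8902.
Combined ideal MA = 1.7632 × 1.8978 × 4.8902 = 16.364.
Actual MA = 16.364 × 0.71 = 11.618.
Effort = load / actual MA = 32 / 11.618 = 2.7543 kN.

2.75 kN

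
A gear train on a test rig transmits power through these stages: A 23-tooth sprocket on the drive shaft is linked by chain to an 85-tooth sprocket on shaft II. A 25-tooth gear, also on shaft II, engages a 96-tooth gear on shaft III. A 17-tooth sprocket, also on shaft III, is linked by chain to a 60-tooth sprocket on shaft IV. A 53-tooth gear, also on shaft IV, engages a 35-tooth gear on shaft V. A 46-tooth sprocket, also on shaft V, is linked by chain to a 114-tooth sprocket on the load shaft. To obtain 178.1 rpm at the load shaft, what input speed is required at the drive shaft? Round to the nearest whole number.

Overall ratio R = 3.6957 × 3.84 × 3.5294 × 0.66038 × 2.4783 = 81.972.
Required input speed = output speed × R = 178.1 × 81.972 = 14599 rpm.

14599 rpm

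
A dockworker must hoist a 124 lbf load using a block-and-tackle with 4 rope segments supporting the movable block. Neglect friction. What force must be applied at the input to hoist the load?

31 lbf

Block-and-tackle MA = number of supporting rope parts = 4.
Effort = load / MA = 124 / 4 = 31 lbf.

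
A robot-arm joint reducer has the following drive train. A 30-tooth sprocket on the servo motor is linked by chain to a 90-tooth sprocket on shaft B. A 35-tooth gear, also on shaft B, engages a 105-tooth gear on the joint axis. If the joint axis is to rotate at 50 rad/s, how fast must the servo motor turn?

Overall ratio R = 3 × 3 = 9.
Required input speed = output speed × R = 50 × 9 = 450 rad/s.

450 rad/s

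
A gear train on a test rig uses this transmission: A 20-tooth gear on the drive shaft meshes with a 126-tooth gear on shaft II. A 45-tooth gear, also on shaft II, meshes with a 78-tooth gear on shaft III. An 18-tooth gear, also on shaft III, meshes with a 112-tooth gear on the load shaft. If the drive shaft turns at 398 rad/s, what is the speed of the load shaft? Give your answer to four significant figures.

5.858 rad/s

gear mesh 126/20 = 6.3 → 398/6.3 = 63.175 rad/s
gear mesh 78/45 = 1.7333 → 63.175/1.7333 = 36.447 rad/s
gear mesh 112/18 = 6.2222 → 36.447/6.2222 = 5.8575 rad/s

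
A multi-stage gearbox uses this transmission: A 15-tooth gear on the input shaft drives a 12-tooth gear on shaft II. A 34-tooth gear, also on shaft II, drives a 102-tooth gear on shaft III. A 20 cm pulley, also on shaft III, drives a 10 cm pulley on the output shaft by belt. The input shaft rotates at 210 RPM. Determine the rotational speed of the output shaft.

175 RPM

Gear mesh: ratio = 12/15 = 0.8, so shaft II turns at 210 / 0.8 = 262.5 RPM.
Gear mesh: ratio = 102/34 = 3, so shaft III turns at 262.5 / 3 = 87.5 RPM.
Belt: ratio = 10/20 = 0.5, so the output shaft turns at 87.5 / 0.5 = 175 RPM.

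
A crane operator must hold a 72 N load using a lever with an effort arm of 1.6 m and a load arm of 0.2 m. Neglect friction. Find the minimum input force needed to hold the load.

9 N

Lever MA = effort arm / load arm = 1.6/0.2 = 8.
Effort = load / MA = 72 / 8 = 9 N.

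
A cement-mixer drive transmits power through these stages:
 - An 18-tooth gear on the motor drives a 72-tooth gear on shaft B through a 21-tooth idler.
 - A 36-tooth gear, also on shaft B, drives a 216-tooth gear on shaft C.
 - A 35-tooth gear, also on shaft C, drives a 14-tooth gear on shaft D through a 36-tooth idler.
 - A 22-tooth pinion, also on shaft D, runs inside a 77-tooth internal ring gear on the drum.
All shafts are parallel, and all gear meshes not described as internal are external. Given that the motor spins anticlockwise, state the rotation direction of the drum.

clockwise

the motor → shaft B: driver → idler → driven is 2 external meshes, 2 reversals → CCW.
shaft B → shaft C: external mesh, 1 reversal → CW.
shaft C → shaft D: driver → idler → driven is 2 external meshes, 2 reversals → CW.
shaft D → the drum: internal mesh, same direction → CW.
5 reversals in total — an odd number — so the drum turns opposite to the motor.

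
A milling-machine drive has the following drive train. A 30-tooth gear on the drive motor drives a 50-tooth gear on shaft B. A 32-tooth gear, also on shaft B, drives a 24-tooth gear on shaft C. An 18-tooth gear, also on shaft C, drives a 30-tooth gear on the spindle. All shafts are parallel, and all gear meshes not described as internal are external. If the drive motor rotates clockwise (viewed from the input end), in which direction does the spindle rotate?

the drive motor → shaft B: external mesh, 1 reversal → CCW.
shaft B → shaft C: external mesh, 1 reversal → CW.
shaft C → the spindle: external mesh, 1 reversal → CCW.
3 reversals in total — an odd number — so the spindle turns opposite to the drive motor.

anticlockwise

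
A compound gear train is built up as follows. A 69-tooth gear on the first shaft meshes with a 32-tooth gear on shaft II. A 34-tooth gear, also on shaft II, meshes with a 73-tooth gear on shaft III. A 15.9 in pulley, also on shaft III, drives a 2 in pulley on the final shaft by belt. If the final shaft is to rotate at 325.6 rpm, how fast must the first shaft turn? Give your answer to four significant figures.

40.78 rpm

Overall ratio R = 0.46377 × 2.1471 × 0.12579 = 0.12525.
Required input speed = output speed × R = 325.6 × 0.12525 = 40.781 rpm.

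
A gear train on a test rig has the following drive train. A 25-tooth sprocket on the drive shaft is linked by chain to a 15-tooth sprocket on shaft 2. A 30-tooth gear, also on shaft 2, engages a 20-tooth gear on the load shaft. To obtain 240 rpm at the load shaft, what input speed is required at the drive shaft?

96 rpm

Overall ratio R = 0.6 × 0.66667 = 0.4.
Required input speed = output speed × R = 240 × 0.4 = 96 rpm.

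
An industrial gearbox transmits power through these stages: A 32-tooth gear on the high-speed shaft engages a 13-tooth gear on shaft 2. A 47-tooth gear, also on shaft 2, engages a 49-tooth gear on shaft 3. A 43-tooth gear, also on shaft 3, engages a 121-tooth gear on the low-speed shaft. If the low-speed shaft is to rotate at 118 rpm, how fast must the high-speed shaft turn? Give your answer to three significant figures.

Overall ratio R = 0.40625 × 1.0426 × 2.814 = 1.1918.
Required input speed = output speed × R = 118 × 1.1918 = 140.63 rpm.

141 rpm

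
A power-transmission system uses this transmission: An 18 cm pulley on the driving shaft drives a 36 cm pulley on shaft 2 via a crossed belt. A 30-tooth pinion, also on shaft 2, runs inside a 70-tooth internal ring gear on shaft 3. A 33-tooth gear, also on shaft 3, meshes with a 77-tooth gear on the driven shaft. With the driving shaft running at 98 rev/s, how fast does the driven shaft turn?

9 rev/s

belt 36/18 = 2 → 98/2 = 49 rev/s
internal gear 70/30 = 2.3333 → 49/2.3333 = 21 rev/s
gear mesh 77/33 = 2.3333 → 21/2.3333 = 9 rev/s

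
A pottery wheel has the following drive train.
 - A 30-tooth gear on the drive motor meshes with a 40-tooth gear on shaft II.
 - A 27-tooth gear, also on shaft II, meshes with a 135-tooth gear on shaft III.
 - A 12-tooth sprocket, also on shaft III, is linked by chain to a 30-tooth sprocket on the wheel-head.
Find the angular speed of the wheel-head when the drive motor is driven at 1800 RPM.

108 RPM

the drive motor → shaft II (gear mesh, 40/30): 1800 ÷ 1.3333 = 1350 RPM
shaft II → shaft III (gear mesh, 135/27): 1350 ÷ 5 = 270 RPM
shaft III → the wheel-head (chain, 30/12): 270 ÷ 2.5 = 108 RPM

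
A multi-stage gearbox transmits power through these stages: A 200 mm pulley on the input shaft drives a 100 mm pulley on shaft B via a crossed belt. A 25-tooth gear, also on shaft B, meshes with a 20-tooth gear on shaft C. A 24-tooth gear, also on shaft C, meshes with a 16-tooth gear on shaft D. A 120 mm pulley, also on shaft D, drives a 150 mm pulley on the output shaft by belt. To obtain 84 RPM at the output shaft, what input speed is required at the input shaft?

28 RPM

Overall ratio R = 0.5 × 0.8 × 0.66667 × 1.25 = 0.33333.
Required input speed = output speed × R = 84 × 0.33333 = 28 RPM.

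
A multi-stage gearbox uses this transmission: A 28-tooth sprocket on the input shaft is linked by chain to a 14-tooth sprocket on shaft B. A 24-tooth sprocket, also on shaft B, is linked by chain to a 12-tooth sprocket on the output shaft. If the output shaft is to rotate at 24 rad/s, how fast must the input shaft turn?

Overall ratio R = 0.5 × 0.5 = 0.25.
Required input speed = output speed × R = 24 × 0.25 = 6 rad/s.

6 rad/s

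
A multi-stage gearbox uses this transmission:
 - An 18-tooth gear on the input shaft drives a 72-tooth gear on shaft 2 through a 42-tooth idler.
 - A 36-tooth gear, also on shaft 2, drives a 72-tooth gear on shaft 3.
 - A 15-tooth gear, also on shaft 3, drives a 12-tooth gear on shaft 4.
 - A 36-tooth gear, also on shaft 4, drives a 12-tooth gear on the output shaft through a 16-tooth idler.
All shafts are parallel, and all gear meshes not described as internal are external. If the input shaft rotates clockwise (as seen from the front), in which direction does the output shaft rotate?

clockwise

the input shaft → shaft 2: driver → idler → driven is 2 external meshes, 2 reversals → CW.
shaft 2 → shaft 3: external mesh, 1 reversal → CCW.
shaft 3 → shaft 4: external mesh, 1 reversal → CW.
shaft 4 → the output shaft: driver → idler → driven is 2 external meshes, 2 reversals → CW.
6 reversals in total — an even number — so the output shaft turns the same way as the input shaft.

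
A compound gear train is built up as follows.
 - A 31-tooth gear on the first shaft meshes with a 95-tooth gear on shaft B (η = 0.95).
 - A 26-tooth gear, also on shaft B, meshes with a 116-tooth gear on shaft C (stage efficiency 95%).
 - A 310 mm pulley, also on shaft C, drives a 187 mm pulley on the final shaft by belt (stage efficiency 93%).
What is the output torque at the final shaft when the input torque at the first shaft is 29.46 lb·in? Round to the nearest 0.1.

203.9 lb·in

After the gear mesh (95/31): 29.46 × 3.0645 × 0.95 = 85.767 lb·in
After the gear mesh (116/26): 85.767 × 4.4615 × 0.95 = 363.52 lb·in
After the belt (187/310): 363.52 × 0.60323 × 0.93 = 203.93 lb·in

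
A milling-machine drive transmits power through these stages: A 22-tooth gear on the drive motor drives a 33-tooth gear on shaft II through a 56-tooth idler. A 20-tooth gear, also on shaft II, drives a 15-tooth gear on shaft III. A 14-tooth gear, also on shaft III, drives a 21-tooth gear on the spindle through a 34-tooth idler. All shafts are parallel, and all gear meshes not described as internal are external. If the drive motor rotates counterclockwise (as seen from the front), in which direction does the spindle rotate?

clockwise

the drive motor → shaft II: driver → idler → driven is 2 external meshes, 2 reversals → CCW.
shaft II → shaft III: external mesh, 1 reversal → CW.
shaft III → the spindle: driver → idler → driven is 2 external meshes, 2 reversals → CW.
5 reversals in total — an odd number — so the spindle turns opposite to the drive motor.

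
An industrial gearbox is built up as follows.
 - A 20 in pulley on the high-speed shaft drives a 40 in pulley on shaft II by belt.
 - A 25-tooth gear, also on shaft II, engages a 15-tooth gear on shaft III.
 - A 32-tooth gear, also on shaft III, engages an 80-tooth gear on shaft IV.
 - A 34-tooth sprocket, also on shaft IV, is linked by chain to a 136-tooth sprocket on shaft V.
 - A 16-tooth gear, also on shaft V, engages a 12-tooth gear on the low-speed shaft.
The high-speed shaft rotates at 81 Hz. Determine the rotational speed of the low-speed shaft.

belt 40/20 = 2 → 81/2 = 40.5 Hz
gear mesh 15/25 = 0.6 → 40.5/0.6 = 67.5 Hz
gear mesh 80/32 = 2.5 → 67.5/2.5 = 27 Hz
chain 136/34 = 4 → 27/4 = 6.75 Hz
gear mesh 12/16 = 0.75 → 6.75/0.75 = 9 Hz

9 Hz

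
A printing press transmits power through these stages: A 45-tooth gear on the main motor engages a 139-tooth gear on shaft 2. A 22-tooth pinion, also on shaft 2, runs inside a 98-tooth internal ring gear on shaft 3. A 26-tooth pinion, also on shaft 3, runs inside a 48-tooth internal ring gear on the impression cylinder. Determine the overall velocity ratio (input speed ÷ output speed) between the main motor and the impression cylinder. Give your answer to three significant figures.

Each stage contributes driven/driver: gear mesh 139/45 = 3.0889, internal gear 98/22 = 4.4545, internal gear 48/26 = 1.8462.
Overall: 3.0889 × 4.4545 × 1.8462 = 25.402.

25.4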